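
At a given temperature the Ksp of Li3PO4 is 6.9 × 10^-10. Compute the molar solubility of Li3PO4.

2.2 × 10^-3 M

Li3PO4(s) <=> 3 Li^+(aq) + PO4^3-(aq)
Ksp = [Li^+]^3[PO4^3-]
With molar solubility s: [Li^+] = 3s, [PO4^3-] = s.
Ksp = (3s)^3s = 27s^4
s = (6.9 × 10^-10 / 27)^(1/4) = 2.2 × 10^-3 M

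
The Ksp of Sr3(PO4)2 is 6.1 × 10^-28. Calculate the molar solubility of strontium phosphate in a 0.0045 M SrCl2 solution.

Sr3(PO4)2(s) <=> 3 Sr^2+ + 2 PO4^3-
Ksp = [Sr^2+]^3[PO4^3-]^2
If s mol/L dissolves here, [Sr^2+] = 0.0045 + 3s ≈ 0.0045, [PO4^3-] = 2s (Ksp is small, so little additional dissolves).
Ksp ≈ (0.0045)^3 × (2s)^2
s = 4.1 x 10^-11 M
Check: 3s = 1.2 × 10^-10 ≪ 0.0045, so the approximation is valid.

s = 4.1 x 10^-11 M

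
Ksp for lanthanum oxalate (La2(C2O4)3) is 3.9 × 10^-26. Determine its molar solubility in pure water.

La2(C2O4)3(s) <=> 2 La^3+(aq) + 3 C2O4^2-(aq)
Ksp = [La^3+]^2[C2O4^2-]^3
For each mole of La2(C2O4)3 that dissolves: [La^3+] = 2s, [C2O4^2-] = 3s.
Substituting: Ksp = (2s)^2(3s)^3 = 108s^5
s^5 = 3.9 × 10^-26 / 108, so s = 3.2 x 10^-6 M

3.2 × 10^-6 M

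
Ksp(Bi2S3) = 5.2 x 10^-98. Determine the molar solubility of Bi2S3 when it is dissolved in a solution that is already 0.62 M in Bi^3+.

Bi2S3(s) <=> 2 Bi^3+ + 3 S^2-
Ksp = [Bi^3+]^2[S^2-]^3
If s mol/L dissolves here, [Bi^3+] = 0.62 + 2s ≈ 0.62, [S^2-] = 3s (Ksp is small, so little additional dissolves).
Ksp ≈ (0.62)^2 × (3s)^3
s = 1.7 × 10^-33 M
Check: 2s = 3.4 × 10^-33 ≪ 0.62, so the approximation is valid.

s = 1.7 × 10^-33 M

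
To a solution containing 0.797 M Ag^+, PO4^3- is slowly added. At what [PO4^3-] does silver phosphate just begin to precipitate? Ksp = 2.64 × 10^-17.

Ag3PO4(s) ⇌ 3 Ag^+ + PO4^3-
Ksp = [Ag^+]^3[PO4^3-]
Precipitation begins when Q = Ksp. With [Ag^+] = 0.797 M:
2.64 × 10^-17 = (0.797)^3 × [PO4^3-]
[PO4^3-] = (2.64 × 10^-17 / 5.063 × 10^-1) = 5.21 × 10^-17 M

[PO4^3-] = 5.21 × 10^-17 M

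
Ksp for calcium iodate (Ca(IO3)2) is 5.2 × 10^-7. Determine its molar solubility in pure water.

5.1 x 10^-3 M

Ca(IO3)2(s) ⇌ Ca^2+ + 2 IO3^-
Ksp = [Ca^2+][IO3^-]^2
If s mol/L of Ca(IO3)2 dissolves, [Ca^2+] = s and [IO3^-] = 2s.
Substituting: Ksp = s(2s)^2 = 4s^3
s = (5.2 × 10^-7 / 4)^(1/3) = 5.1 × 10^-3 M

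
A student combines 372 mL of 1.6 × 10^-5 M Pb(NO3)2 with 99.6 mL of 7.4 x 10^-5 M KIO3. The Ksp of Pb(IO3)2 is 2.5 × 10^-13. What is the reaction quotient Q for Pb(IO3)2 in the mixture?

Q ≈ 3.1 × 10^-15

Total volume = 372 + 99.6 = 471.6 mL.
[Pb^2+] = 1.6 x 10^-5 × (372/471.6) = 1.26 x 10^-5 M
[IO3^-] = 7.4 x 10^-5 × (99.6/471.6) = 1.56 × 10^-5 M
Pb(IO3)2(s) ⇌ Pb^2+ + 2 IO3^-, so Q = [Pb^2+][IO3^-]^2
Q = (1.26 × 10^-5)(1.56 x 10^-5)^2 = 3.1 × 10^-15
Q < Ksp, so no precipitate of Pb(IO3)2 forms.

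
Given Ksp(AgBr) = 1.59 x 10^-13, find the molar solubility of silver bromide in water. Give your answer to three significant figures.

s = 3.99 x 10^-7 M

AgBr(s) ⇌ Ag^+(aq) + Br^-(aq)
Ksp = [Ag^+][Br^-]
If s mol/L of AgBr dissolves, [Ag^+] = s and [Br^-] = s.
Ksp = s × s = s^2
s = (1.59 x 10^-13)^(1/2) = 3.99 × 10^-7 M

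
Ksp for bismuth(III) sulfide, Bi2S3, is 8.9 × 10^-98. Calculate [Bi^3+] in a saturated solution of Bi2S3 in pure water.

3.0 × 10^-20 M

Bi2S3(s) ⇌ 2 Bi^3+ + 3 S^2-
Ksp = [Bi^3+]^2[S^2-]^3
If s mol/L of Bi2S3 dissolves, [Bi^3+] = 2s and [S^2-] = 3s.
Ksp = (2s)^2(3s)^3 = 108s^5
s = (8.9 × 10^-98 / 108)^(1/5) = 1.52 × 10^-20 M
[Bi^3+] = 2s = 3.0 x 10^-20 M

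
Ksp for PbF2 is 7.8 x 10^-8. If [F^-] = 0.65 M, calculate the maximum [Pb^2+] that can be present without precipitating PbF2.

PbF2(s) ⇌ Pb^2+ + 2 F^-
Ksp = [Pb^2+][F^-]^2
Precipitation begins when Q = Ksp. With [F^-] = 0.65 M:
7.8 x 10^-8 = (0.65)^2 × [Pb^2+]
[Pb^2+] = (7.8 x 10^-8 / 4.23 × 10^-1) = 1.8 × 10^-7 M

1.8 × 10^-7 M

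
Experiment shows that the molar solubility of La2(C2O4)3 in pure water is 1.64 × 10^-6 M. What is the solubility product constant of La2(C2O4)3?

La2(C2O4)3(s) ⇌ 2 La^3+(aq) + 3 C2O4^2-(aq)
Let s = molar solubility. Then [La^3+] = 2s and [C2O4^2-] = 3s.
Ksp = [La^3+]^2[C2O4^2-]^3
Ksp = (2s)^2(3s)^3 = 108s^5
With s = 1.64 x 10^-6: Ksp = 1.28 × 10^-27

1.28e-27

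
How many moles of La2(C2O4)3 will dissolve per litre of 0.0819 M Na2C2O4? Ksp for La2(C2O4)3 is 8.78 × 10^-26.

La2(C2O4)3(s) ⇌ 2 La^3+ + 3 C2O4^2-
Ksp = [La^3+]^2[C2O4^2-]^3
Let s be the molar solubility in this solution. [La^3+] = 2s, [C2O4^2-] = 0.0819 + 3s ≈ 0.0819 (Ksp is small, so little additional dissolves).
Ksp ≈ (2s)^2 × (0.0819)^3
s = 6.32 × 10^-12 M
Check: 3s = 1.9 x 10^-11 ≪ 0.0819, so the approximation is valid.

s = 6.32 x 10^-12 M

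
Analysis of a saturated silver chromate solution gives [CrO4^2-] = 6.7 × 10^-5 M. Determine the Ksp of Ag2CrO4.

Ag2CrO4(s) <=> 2 Ag^+(aq) + CrO4^2-(aq)
Stoichiometry gives [Ag^+] = (2/1)[CrO4^2-] = 1.34 × 10^-4 M.
Ksp = [Ag^+]^2[CrO4^2-]
Ksp = (1.34 x 10^-4)^2 × 6.7 x 10^-5 = 1.2 × 10^-12

Ksp ≈ 1.2e-12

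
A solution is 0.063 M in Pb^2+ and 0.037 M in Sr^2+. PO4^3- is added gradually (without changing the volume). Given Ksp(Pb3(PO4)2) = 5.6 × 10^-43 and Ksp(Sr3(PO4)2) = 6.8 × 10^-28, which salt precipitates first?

Precipitation of each salt starts when its ion product equals its Ksp.
For Pb3(PO4)2: 5.6 × 10^-43 = (0.063)^3 × [PO4^3-]^2  ⇒  [PO4^3-] = 4.7 × 10^-20 M.
For Sr3(PO4)2: 6.8 × 10^-28 = (0.037)^3 × [PO4^3-]^2  ⇒  [PO4^3-] = 3.7 × 10^-12 M.
The salt with the lower threshold [PO4^3-] precipitates first: Pb3(PO4)2.

Pb3(PO4)2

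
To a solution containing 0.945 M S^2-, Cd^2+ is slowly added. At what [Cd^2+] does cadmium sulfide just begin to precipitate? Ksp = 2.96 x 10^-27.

3.13e-27 M

CdS(s) ⇌ Cd^2+(aq) + S^2-(aq)
Ksp = [Cd^2+][S^2-]
Precipitation begins when Q = Ksp. With [S^2-] = 0.945 M:
2.96 x 10^-27 = (0.945) × [Cd^2+]
[Cd^2+] = (2.96 x 10^-27 / 9.45 x 10^-1) = 3.13 x 10^-27 M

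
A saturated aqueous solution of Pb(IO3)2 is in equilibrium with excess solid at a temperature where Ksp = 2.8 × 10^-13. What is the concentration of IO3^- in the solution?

[IO3^-] = 8.2 × 10^-5 M

Pb(IO3)2(s) ⇌ Pb^2+ + 2 IO3^-
Ksp = [Pb^2+][IO3^-]^2
Let s = molar solubility. Then [Pb^2+] = s and [IO3^-] = 2s.
Ksp = s(2s)^2 = 4s^3
s = (2.8 × 10^-13 / 4)^(1/3) = 4.12 × 10^-5 M
[IO3^-] = 2s = 8.2 x 10^-5 M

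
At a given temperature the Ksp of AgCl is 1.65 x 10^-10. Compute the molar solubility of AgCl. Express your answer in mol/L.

AgCl(s) ⇌ Ag^+ + Cl^-
Ksp = [Ag^+][Cl^-]
With molar solubility s: [Ag^+] = s, [Cl^-] = s.
Ksp = (s)(s) = s^2
s = (1.65 x 10^-10)^(1/2) = 1.28 x 10^-5 M

s = 1.28 × 10^-5 M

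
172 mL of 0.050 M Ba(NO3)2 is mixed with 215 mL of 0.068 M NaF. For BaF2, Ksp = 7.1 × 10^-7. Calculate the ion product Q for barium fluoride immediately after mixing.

Q = 3.2 x 10^-5

Total volume = 172 + 215 = 387 mL.
[Ba^2+] = 5.0 × 10^-2 × (172/387) = 2.22 × 10^-2 M
[F^-] = 6.8 × 10^-2 × (215/387) = 3.78 × 10^-2 M
BaF2(s) ⇌ Ba^2+ + 2 F^-, so Q = [Ba^2+][F^-]^2
Q = (2.22 × 10^-2)(3.78 x 10^-2)^2 = 3.2 x 10^-5
Q > Ksp, so BaF2 will precipitate.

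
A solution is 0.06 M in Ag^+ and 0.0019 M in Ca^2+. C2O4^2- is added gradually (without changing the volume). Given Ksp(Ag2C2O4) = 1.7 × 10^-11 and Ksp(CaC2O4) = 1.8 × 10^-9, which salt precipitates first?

Ag2C2O4

Precipitation of each salt starts when its ion product equals its Ksp.
For Ag2C2O4: 1.7 × 10^-11 = (0.06)^2 × [C2O4^2-]  ⇒  [C2O4^2-] = 4.7 × 10^-9 M.
For CaC2O4: 1.8 × 10^-9 = 0.0019 × [C2O4^2-]  ⇒  [C2O4^2-] = 9.5 × 10^-7 M.
The salt with the lower threshold [C2O4^2-] precipitates first: Ag2C2O4.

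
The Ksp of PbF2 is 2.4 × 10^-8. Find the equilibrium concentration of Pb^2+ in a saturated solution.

1.8 × 10^-3 M

PbF2(s) <=> Pb^2+(aq) + 2 F^-(aq)
Ksp = [Pb^2+][F^-]^2
Let s = molar solubility. Then [Pb^2+] = s and [F^-] = 2s.
Ksp = s(2s)^2 = 4s^3
s^3 = 2.4 × 10^-8 / 4, so s = 1.82 × 10^-3 M
[Pb^2+] = s = 1.8 x 10^-3 M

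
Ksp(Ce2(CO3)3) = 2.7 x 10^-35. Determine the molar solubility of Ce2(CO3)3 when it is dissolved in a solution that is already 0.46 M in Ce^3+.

Ce2(CO3)3(s) <=> 2 Ce^3+ + 3 CO3^2-
Ksp = [Ce^3+]^2[CO3^2-]^3
If s mol/L dissolves here, [Ce^3+] = 0.46 + 2s ≈ 0.46, [CO3^2-] = 3s (common-ion effect: Ce^3+ is already 0.46 M).
Ksp ≈ (0.46)^2 × (3s)^3
s = 1.7 x 10^-12 M
Check: 2s = 3.4 x 10^-12 ≪ 0.46, so the approximation is valid.

1.7 × 10^-12 M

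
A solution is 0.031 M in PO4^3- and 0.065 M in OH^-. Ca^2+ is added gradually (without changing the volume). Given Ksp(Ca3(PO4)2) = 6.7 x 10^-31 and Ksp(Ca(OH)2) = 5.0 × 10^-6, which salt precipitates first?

Ca3(PO4)2

Each salt begins to precipitate when Q = Ksp, i.e. when [Ca^2+] reaches its threshold.
For Ca3(PO4)2: 6.7 x 10^-31 = (0.031)^2 × [Ca^2+]^3  ⇒  [Ca^2+] = 8.9 × 10^-10 M.
For Ca(OH)2: 5.0 × 10^-6 = (0.065)^2 × [Ca^2+]  ⇒  [Ca^2+] = 1.2 x 10^-3 M.
The salt with the lower threshold [Ca^2+] precipitates first: Ca3(PO4)2.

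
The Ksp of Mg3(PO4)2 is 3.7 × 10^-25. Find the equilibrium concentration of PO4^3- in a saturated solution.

[PO4^3-] = 1.0 x 10^-5 M

Mg3(PO4)2(s) ⇌ 3 Mg^2+(aq) + 2 PO4^3-(aq)
Ksp = [Mg^2+]^3[PO4^3-]^2
Let s = molar solubility. Then [Mg^2+] = 3s and [PO4^3-] = 2s.
So Ksp = (3s)^3 × (2s)^2 = 108s^5
s^5 = 3.7 × 10^-25 / 108, so s = 5.09 × 10^-6 M
[PO4^3-] = 2s = 1.0 x 10^-5 M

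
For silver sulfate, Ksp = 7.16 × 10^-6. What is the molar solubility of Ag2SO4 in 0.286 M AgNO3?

s ≈ 8.75e-5 M

Ag2SO4(s) ⇌ 2 Ag^+ + SO4^2-
Ksp = [Ag^+]^2[SO4^2-]
If s mol/L dissolves here, [Ag^+] = 0.286 + 2s ≈ 0.286, [SO4^2-] = s (Ksp is small, so little additional dissolves).
Ksp ≈ (0.286)^2 × s
s = 8.75 × 10^-5 M
Check: 2s = 1.8 x 10^-4 ≪ 0.286, so the approximation is valid.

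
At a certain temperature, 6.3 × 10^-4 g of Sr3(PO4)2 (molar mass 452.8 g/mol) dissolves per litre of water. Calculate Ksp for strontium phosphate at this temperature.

Ksp = 5.6 x 10^-28

Molar solubility s = (6.3 x 10^-4 g/L) / (452.8 g/mol) = 1.39 × 10^-6 M.
Sr3(PO4)2(s) <=> 3 Sr^2+ + 2 PO4^3-
Let s = molar solubility. Then [Sr^2+] = 3s and [PO4^3-] = 2s.
Ksp = [Sr^2+]^3[PO4^3-]^2
So Ksp = (3s)^3 × (2s)^2 = 108s^5
Ksp = 108 × (1.39 × 10^-6)^5 = 5.6 × 10^-28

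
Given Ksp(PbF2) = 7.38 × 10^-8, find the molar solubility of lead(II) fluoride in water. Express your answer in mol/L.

s = 2.64 × 10^-3 M

PbF2(s) <=> Pb^2+ + 2 F^-
Ksp = [Pb^2+][F^-]^2
Let s = molar solubility. Then [Pb^2+] = s and [F^-] = 2s.
Substituting: Ksp = s(2s)^2 = 4s^3
s = (7.38 × 10^-8 / 4)^(1/3) = 2.64 x 10^-3 M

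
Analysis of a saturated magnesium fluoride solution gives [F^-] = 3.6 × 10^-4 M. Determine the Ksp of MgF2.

MgF2(s) ⇌ Mg^2+(aq) + 2 F^-(aq)
Stoichiometry gives [Mg^2+] = (1/2)[F^-] = 1.80 × 10^-4 M.
Ksp = [Mg^2+][F^-]^2
Ksp = 1.80 × 10^-4 × (3.6 x 10^-4)^2 = 2.3 x 10^-11

2.3 × 10^-11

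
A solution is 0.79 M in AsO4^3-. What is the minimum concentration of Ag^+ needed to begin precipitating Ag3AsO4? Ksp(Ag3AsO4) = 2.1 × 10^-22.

Ag3AsO4(s) <=> 3 Ag^+(aq) + AsO4^3-(aq)
Ksp = [Ag^+]^3[AsO4^3-]
Precipitation begins when Q = Ksp. With [AsO4^3-] = 0.79 M:
2.1 × 10^-22 = (0.79) × [Ag^+]^3
[Ag^+] = (2.1 × 10^-22 / 7.9 × 10^-1)^(1/3) = 6.4 x 10^-8 M

[Ag^+] ≈ 6.4 x 10^-8 M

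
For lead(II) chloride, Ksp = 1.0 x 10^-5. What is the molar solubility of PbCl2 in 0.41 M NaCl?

PbCl2(s) ⇌ Pb^2+ + 2 Cl^-
Ksp = [Pb^2+][Cl^-]^2
Let s = moles of PbCl2 that dissolve per litre. [Pb^2+] = s, [Cl^-] = 0.41 + 2s ≈ 0.41 (Ksp is small, so little additional dissolves).
Ksp ≈ s × (0.41)^2
s = 5.9 x 10^-5 M
Check: 2s = 1.2 × 10^-4 ≪ 0.41, so the approximation is valid.

5.9 x 10^-5 M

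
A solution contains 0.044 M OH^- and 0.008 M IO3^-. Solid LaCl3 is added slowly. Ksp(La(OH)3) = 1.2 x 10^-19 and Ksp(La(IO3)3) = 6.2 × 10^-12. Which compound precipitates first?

La(OH)3

Precipitation of each salt starts when its ion product equals its Ksp.
For La(OH)3: 1.2 x 10^-19 = (0.044)^3 × [La^3+]  ⇒  [La^3+] = 1.4 × 10^-15 M.
For La(IO3)3: 6.2 × 10^-12 = (0.008)^3 × [La^3+]  ⇒  [La^3+] = 1.2 x 10^-5 M.
The salt with the lower threshold [La^3+] precipitates first: La(OH)3.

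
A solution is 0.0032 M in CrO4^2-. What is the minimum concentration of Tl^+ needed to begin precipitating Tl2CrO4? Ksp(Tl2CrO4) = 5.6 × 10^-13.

Tl2CrO4(s) ⇌ 2 Tl^+ + CrO4^2-
Ksp = [Tl^+]^2[CrO4^2-]
Precipitation begins when Q = Ksp. With [CrO4^2-] = 0.0032 M:
5.6 × 10^-13 = (0.0032) × [Tl^+]^2
[Tl^+] = (5.6 × 10^-13 / 3.2 × 10^-3)^(1/2) = 1.3 x 10^-5 M

1.3 × 10^-5 M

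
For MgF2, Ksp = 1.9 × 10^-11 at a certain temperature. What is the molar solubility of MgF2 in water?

s = 1.7 x 10^-4 M

MgF2(s) ⇌ Mg^2+(aq) + 2 F^-(aq)
Ksp = [Mg^2+][F^-]^2
For each mole of MgF2 that dissolves: [Mg^2+] = s, [F^-] = 2s.
Ksp = s(2s)^2 = 4s^3
Solving, s = (1.9 × 10^-11/4)^(1/3) = 1.7 × 10^-4 M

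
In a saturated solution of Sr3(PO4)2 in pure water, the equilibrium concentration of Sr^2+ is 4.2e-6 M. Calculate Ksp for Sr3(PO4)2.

Ksp = 5.8 × 10^-28

Sr3(PO4)2(s) <=> 3 Sr^2+ + 2 PO4^3-
Stoichiometry gives [PO4^3-] = (2/3)[Sr^2+] = 2.80 × 10^-6 M.
Ksp = [Sr^2+]^3[PO4^3-]^2
Ksp = (4.2 × 10^-6)^3 × (2.80 × 10^-6)^2 = 5.8 × 10^-28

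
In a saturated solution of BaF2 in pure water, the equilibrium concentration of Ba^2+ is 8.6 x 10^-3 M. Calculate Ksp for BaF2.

BaF2(s) ⇌ Ba^2+(aq) + 2 F^-(aq)
Stoichiometry gives [F^-] = (2/1)[Ba^2+] = 1.72 x 10^-2 M.
Ksp = [Ba^2+][F^-]^2
Ksp = 8.6 × 10^-3 × (1.72 x 10^-2)^2 = 2.5 × 10^-6

Ksp ≈ 2.5e-6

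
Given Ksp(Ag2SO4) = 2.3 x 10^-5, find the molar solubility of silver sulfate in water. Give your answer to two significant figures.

s = 1.8 × 10^-2 M

Ag2SO4(s) ⇌ 2 Ag^+ + SO4^2-
Ksp = [Ag^+]^2[SO4^2-]
For each mole of Ag2SO4 that dissolves: [Ag^+] = 2s, [SO4^2-] = s.
Ksp = (2s)^2s = 4s^3
Solving, s = (2.3 x 10^-5/4)^(1/3) = 1.8 × 10^-2 M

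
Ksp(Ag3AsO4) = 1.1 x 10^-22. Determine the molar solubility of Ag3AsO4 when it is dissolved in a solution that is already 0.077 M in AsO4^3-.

Ag3AsO4(s) ⇌ 3 Ag^+(aq) + AsO4^3-(aq)
Ksp = [Ag^+]^3[AsO4^3-]
If s mol/L dissolves here, [Ag^+] = 3s, [AsO4^3-] = 0.077 + s ≈ 0.077 (Ksp is small, so little additional dissolves).
Ksp ≈ (3s)^3 × 0.077
s = 3.8 × 10^-8 M
Check: s = 3.8 x 10^-8 ≪ 0.077, so the approximation is valid.

s ≈ 3.8e-8 M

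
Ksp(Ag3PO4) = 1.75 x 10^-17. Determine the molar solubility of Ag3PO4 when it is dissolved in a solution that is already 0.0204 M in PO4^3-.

Ag3PO4(s) <=> 3 Ag^+ + PO4^3-
Ksp = [Ag^+]^3[PO4^3-]
Let s = moles of Ag3PO4 that dissolve per litre. [Ag^+] = 3s, [PO4^3-] = 0.0204 + s ≈ 0.0204 (common-ion effect: PO4^3- is already 0.0204 M).
Ksp ≈ (3s)^3 × 0.0204
s = 3.17 × 10^-6 M
Check: s = 3.2 × 10^-6 ≪ 0.0204, so the approximation is valid.

3.17 × 10^-6 M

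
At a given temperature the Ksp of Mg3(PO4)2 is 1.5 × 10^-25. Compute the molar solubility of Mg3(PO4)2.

4.3 × 10^-6 M

Mg3(PO4)2(s) ⇌ 3 Mg^2+ + 2 PO4^3-
Ksp = [Mg^2+]^3[PO4^3-]^2
With molar solubility s: [Mg^2+] = 3s, [PO4^3-] = 2s.
So Ksp = (3s)^3 × (2s)^2 = 108s^5
s = (1.5 × 10^-25 / 108)^(1/5) = 4.3 x 10^-6 M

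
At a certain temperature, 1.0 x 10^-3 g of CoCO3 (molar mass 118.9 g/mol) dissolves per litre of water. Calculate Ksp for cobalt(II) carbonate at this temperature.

7.1 × 10^-11

Molar solubility s = (1.0 × 10^-3 g/L) / (118.9 g/mol) = 8.41 × 10^-6 M.
CoCO3(s) <=> Co^2+ + CO3^2-
For each mole of CoCO3 that dissolves: [Co^2+] = s, [CO3^2-] = s.
Ksp = [Co^2+][CO3^2-]
Ksp = (s)(s) = s^2
With s = 8.41 × 10^-6: Ksp = 7.1 × 10^-11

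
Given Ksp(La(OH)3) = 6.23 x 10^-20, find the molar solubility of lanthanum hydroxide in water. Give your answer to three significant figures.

La(OH)3(s) <=> La^3+ + 3 OH^-
Ksp = [La^3+][OH^-]^3
If s mol/L of La(OH)3 dissolves, [La^3+] = s and [OH^-] = 3s.
So Ksp = s × (3s)^3 = 27s^4
s^4 = 6.23 x 10^-20 / 27, so s = 6.93 × 10^-6 M

s = 6.93e-6 M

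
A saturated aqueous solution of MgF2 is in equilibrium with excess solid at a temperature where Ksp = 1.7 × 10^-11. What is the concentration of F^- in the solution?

MgF2(s) <=> Mg^2+ + 2 F^-
Ksp = [Mg^2+][F^-]^2
With molar solubility s: [Mg^2+] = s, [F^-] = 2s.
So Ksp = s × (2s)^2 = 4s^3
Solving, s = (1.7 × 10^-11/4)^(1/3) = 1.62 × 10^-4 M
[F^-] = 2s = 3.2 × 10^-4 M

[F^-] = 3.2 × 10^-4 M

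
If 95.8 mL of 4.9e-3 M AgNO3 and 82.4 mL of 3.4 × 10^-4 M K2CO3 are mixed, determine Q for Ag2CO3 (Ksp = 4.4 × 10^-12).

1.1 × 10^-9

Total volume = 95.8 + 82.4 = 178.2 mL.
[Ag^+] = 4.9 × 10^-3 × (95.8/178.2) = 2.63 × 10^-3 M
[CO3^2-] = 3.4 × 10^-4 × (82.4/178.2) = 1.57 × 10^-4 M
Ag2CO3(s) ⇌ 2 Ag^+ + CO3^2-, so Q = [Ag^+]^2[CO3^2-]
Q = (2.63 x 10^-3)^2(1.57 x 10^-4) = 1.1 x 10^-9
Q > Ksp, so Ag2CO3 will precipitate.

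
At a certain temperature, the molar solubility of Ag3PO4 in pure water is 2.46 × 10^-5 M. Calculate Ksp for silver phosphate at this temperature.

Ksp ≈ 9.89e-18

Ag3PO4(s) ⇌ 3 Ag^+ + PO4^3-
With molar solubility s: [Ag^+] = 3s, [PO4^3-] = s.
Ksp = [Ag^+]^3[PO4^3-]
So Ksp = (3s)^3 × s = 27s^4
Ksp = 27 × (2.46 × 10^-5)^4 = 9.89 × 10^-18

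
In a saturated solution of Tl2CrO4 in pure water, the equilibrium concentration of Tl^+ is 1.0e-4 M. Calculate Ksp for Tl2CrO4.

5.0 x 10^-13

Tl2CrO4(s) ⇌ 2 Tl^+ + CrO4^2-
Stoichiometry gives [CrO4^2-] = (1/2)[Tl^+] = 5.00 × 10^-5 M.
Ksp = [Tl^+]^2[CrO4^2-]
Ksp = (1.0 x 10^-4)^2 × 5.00 x 10^-5 = 5.0 × 10^-13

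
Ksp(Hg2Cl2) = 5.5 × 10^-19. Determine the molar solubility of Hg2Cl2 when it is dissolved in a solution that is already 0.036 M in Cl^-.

4.2 × 10^-16 M

Hg2Cl2(s) ⇌ Hg2^2+ + 2 Cl^-
Ksp = [Hg2^2+][Cl^-]^2
Let s = moles of Hg2Cl2 that dissolve per litre. [Hg2^2+] = s, [Cl^-] = 0.036 + 2s ≈ 0.036 (since the Cl^- already present dominates).
Ksp ≈ s × (0.036)^2
s = 4.2 x 10^-16 M
Check: 2s = 8.5 x 10^-16 ≪ 0.036, so the approximation is valid.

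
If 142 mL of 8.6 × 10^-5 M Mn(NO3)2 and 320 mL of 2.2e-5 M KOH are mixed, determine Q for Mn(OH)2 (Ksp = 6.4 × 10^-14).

Total volume = 142 + 320 = 462 mL.
[Mn^2+] = 8.6 × 10^-5 × (142/462) = 2.64 × 10^-5 M
[OH^-] = 2.2 × 10^-5 × (320/462) = 1.52 × 10^-5 M
Mn(OH)2(s) ⇌ Mn^2+(aq) + 2 OH^-(aq), so Q = [Mn^2+][OH^-]^2
Q = (2.64 × 10^-5)(1.52 × 10^-5)^2 = 6.1 × 10^-15
Q < Ksp, so no precipitate of Mn(OH)2 forms.

Q ≈ 6.1e-15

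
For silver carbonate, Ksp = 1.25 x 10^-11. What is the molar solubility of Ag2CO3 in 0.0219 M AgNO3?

2.61 x 10^-8 M

Ag2CO3(s) ⇌ 2 Ag^+(aq) + CO3^2-(aq)
Ksp = [Ag^+]^2[CO3^2-]
Let s be the molar solubility in this solution. [Ag^+] = 0.0219 + 2s ≈ 0.0219, [CO3^2-] = s (common-ion effect: Ag^+ is already 0.0219 M).
Ksp ≈ (0.0219)^2 × s
s = 2.61 x 10^-8 M
Check: 2s = 5.2 x 10^-8 ≪ 0.0219, so the approximation is valid.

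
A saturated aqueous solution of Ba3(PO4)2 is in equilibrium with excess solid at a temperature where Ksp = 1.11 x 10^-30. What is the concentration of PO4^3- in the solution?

[PO4^3-] ≈ 8.01e-7 M

Ba3(PO4)2(s) <=> 3 Ba^2+ + 2 PO4^3-
Ksp = [Ba^2+]^3[PO4^3-]^2
Let s = molar solubility. Then [Ba^2+] = 3s and [PO4^3-] = 2s.
Substituting: Ksp = (3s)^3(2s)^2 = 108s^5
s = (1.11 x 10^-30 / 108)^(1/5) = 4.003 x 10^-7 M
[PO4^3-] = 2s = 8.01 × 10^-7 M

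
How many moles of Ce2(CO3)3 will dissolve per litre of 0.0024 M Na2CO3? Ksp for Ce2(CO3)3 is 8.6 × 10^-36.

s = 1.2 x 10^-14 M

Ce2(CO3)3(s) ⇌ 2 Ce^3+(aq) + 3 CO3^2-(aq)
Ksp = [Ce^3+]^2[CO3^2-]^3
Let s be the molar solubility in this solution. [Ce^3+] = 2s, [CO3^2-] = 0.0024 + 3s ≈ 0.0024 (since CO3^2- from Na2CO3 dominates).
Ksp ≈ (2s)^2 × (0.0024)^3
s = 1.2 × 10^-14 M
Check: 3s = 3.7 × 10^-14 ≪ 0.0024, so the approximation is valid.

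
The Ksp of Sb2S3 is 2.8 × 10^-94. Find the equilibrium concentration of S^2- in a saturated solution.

2.3 x 10^-19 M

Sb2S3(s) ⇌ 2 Sb^3+ + 3 S^2-
Ksp = [Sb^3+]^2[S^2-]^3
For each mole of Sb2S3 that dissolves: [Sb^3+] = 2s, [S^2-] = 3s.
So Ksp = (2s)^2 × (3s)^3 = 108s^5
Solving, s = (2.8 × 10^-94/108)^(1/5) = 7.63 x 10^-20 M
[S^2-] = 3s = 2.3 × 10^-19 M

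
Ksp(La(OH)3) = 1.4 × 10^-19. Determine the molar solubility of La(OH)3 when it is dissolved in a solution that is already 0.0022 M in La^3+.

La(OH)3(s) ⇌ La^3+(aq) + 3 OH^-(aq)
Ksp = [La^3+][OH^-]^3
If s mol/L dissolves here, [La^3+] = 0.0022 + s ≈ 0.0022, [OH^-] = 3s (since the La^3+ already present dominates).
Ksp ≈ 0.0022 × (3s)^3
s = 1.3 × 10^-6 M
Check: s = 1.3 × 10^-6 ≪ 0.0022, so the approximation is valid.

s = 1.3 × 10^-6 M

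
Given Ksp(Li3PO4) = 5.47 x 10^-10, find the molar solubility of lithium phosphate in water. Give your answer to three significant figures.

Li3PO4(s) ⇌ 3 Li^+ + PO4^3-
Ksp = [Li^+]^3[PO4^3-]
With molar solubility s: [Li^+] = 3s, [PO4^3-] = s.
Substituting: Ksp = (3s)^3s = 27s^4
s = (5.47 x 10^-10 / 27)^(1/4) = 2.12 × 10^-3 M

s = 2.12e-3 M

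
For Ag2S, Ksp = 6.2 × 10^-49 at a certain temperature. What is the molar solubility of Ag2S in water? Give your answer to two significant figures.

s = 5.4 × 10^-17 M

Ag2S(s) <=> 2 Ag^+(aq) + S^2-(aq)
Ksp = [Ag^+]^2[S^2-]
Let s = molar solubility. Then [Ag^+] = 2s and [S^2-] = s.
So Ksp = (2s)^2 × s = 4s^3
s^3 = 6.2 × 10^-49 / 4, so s = 5.4 × 10^-17 M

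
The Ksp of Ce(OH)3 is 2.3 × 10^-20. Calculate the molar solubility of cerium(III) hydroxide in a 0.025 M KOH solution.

s ≈ 1.5e-15 M

Ce(OH)3(s) <=> Ce^3+ + 3 OH^-
Ksp = [Ce^3+][OH^-]^3
Let s = moles of Ce(OH)3 that dissolve per litre. [Ce^3+] = s, [OH^-] = 0.025 + 3s ≈ 0.025 (Ksp is small, so little additional dissolves).
Ksp ≈ s × (0.025)^3
s = 1.5 x 10^-15 M
Check: 3s = 4.4 × 10^-15 ≪ 0.025, so the approximation is valid.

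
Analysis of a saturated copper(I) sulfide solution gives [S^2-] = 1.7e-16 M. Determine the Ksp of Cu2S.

Ksp ≈ 2.0 × 10^-47

Cu2S(s) ⇌ 2 Cu^+ + S^2-
Stoichiometry gives [Cu^+] = (2/1)[S^2-] = 3.40 × 10^-16 M.
Ksp = [Cu^+]^2[S^2-]
Ksp = (3.40 x 10^-16)^2 × 1.7 × 10^-16 = 2.0 × 10^-47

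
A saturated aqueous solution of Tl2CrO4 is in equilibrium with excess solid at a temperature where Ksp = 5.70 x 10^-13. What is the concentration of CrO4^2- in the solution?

Tl2CrO4(s) ⇌ 2 Tl^+ + CrO4^2-
Ksp = [Tl^+]^2[CrO4^2-]
If s mol/L of Tl2CrO4 dissolves, [Tl^+] = 2s and [CrO4^2-] = s.
Substituting: Ksp = (2s)^2s = 4s^3
s = (5.70 x 10^-13 / 4)^(1/3) = 5.223 × 10^-5 M
[CrO4^2-] = s = 5.22 × 10^-5 M

5.22 × 10^-5 M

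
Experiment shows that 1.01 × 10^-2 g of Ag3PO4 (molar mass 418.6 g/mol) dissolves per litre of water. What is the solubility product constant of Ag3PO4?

Ksp ≈ 9.15 x 10^-18

Molar solubility s = (1.01 x 10^-2 g/L) / (418.6 g/mol) = 2.413 × 10^-5 M.
Ag3PO4(s) ⇌ 3 Ag^+ + PO4^3-
If s mol/L of Ag3PO4 dissolves, [Ag^+] = 3s and [PO4^3-] = s.
Ksp = [Ag^+]^3[PO4^3-]
So Ksp = (3s)^3 × s = 27s^4
With s = 2.413 x 10^-5: Ksp = 9.15 x 10^-18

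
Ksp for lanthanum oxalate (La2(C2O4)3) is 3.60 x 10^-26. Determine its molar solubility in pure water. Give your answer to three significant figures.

s ≈ 3.20 × 10^-6 M

La2(C2O4)3(s) ⇌ 2 La^3+ + 3 C2O4^2-
Ksp = [La^3+]^2[C2O4^2-]^3
If s mol/L of La2(C2O4)3 dissolves, [La^3+] = 2s and [C2O4^2-] = 3s.
Substituting: Ksp = (2s)^2(3s)^3 = 108s^5
s = (3.60 x 10^-26 / 108)^(1/5) = 3.20 × 10^-6 M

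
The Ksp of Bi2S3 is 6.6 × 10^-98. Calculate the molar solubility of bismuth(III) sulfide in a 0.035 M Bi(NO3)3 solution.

Bi2S3(s) ⇌ 2 Bi^3+ + 3 S^2-
Ksp = [Bi^3+]^2[S^2-]^3
If s mol/L dissolves here, [Bi^3+] = 0.035 + 2s ≈ 0.035, [S^2-] = 3s (common-ion effect: Bi^3+ is already 0.035 M).
Ksp ≈ (0.035)^2 × (3s)^3
s = 1.3 × 10^-32 M
Check: 2s = 2.5 × 10^-32 ≪ 0.035, so the approximation is valid.

s ≈ 1.3 x 10^-32 M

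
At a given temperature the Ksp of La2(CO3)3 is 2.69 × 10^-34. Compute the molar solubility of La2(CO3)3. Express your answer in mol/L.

s = 7.57e-8 M

La2(CO3)3(s) ⇌ 2 La^3+(aq) + 3 CO3^2-(aq)
Ksp = [La^3+]^2[CO3^2-]^3
Let s = molar solubility. Then [La^3+] = 2s and [CO3^2-] = 3s.
So Ksp = (2s)^2 × (3s)^3 = 108s^5
Solving, s = (2.69 × 10^-34/108)^(1/5) = 7.57 × 10^-8 M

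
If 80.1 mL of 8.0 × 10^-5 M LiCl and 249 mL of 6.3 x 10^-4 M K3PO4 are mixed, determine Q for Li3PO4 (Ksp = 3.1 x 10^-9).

Total volume = 80.1 + 249 = 329.1 mL.
[Li^+] = 8.0 × 10^-5 × (80.1/329.1) = 1.95 x 10^-5 M
[PO4^3-] = 6.3 x 10^-4 × (249/329.1) = 4.77 x 10^-4 M
Li3PO4(s) <=> 3 Li^+ + PO4^3-, so Q = [Li^+]^3[PO4^3-]
Q = (1.95 × 10^-5)^3(4.77 × 10^-4) = 3.5 × 10^-18
Q < Ksp, so no precipitate of Li3PO4 forms.

Q = 3.5 × 10^-18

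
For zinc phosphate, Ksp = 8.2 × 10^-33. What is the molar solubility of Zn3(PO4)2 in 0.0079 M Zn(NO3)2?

s ≈ 6.4 × 10^-14 M

Zn3(PO4)2(s) ⇌ 3 Zn^2+ + 2 PO4^3-
Ksp = [Zn^2+]^3[PO4^3-]^2
Let s = moles of Zn3(PO4)2 that dissolve per litre. [Zn^2+] = 0.0079 + 3s ≈ 0.0079, [PO4^3-] = 2s (Ksp is small, so little additional dissolves).
Ksp ≈ (0.0079)^3 × (2s)^2
s = 6.4 × 10^-14 M
Check: 3s = 1.9 × 10^-13 ≪ 0.0079, so the approximation is valid.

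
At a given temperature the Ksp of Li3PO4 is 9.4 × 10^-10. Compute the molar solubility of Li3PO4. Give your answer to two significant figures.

Li3PO4(s) ⇌ 3 Li^+(aq) + PO4^3-(aq)
Ksp = [Li^+]^3[PO4^3-]
For each mole of Li3PO4 that dissolves: [Li^+] = 3s, [PO4^3-] = s.
Substituting: Ksp = (3s)^3s = 27s^4
s^4 = 9.4 × 10^-10 / 27, so s = 2.4 x 10^-3 M

2.4 × 10^-3 M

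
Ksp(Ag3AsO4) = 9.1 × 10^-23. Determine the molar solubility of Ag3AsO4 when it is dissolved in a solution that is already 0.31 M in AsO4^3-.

2.2e-8 M

Ag3AsO4(s) ⇌ 3 Ag^+ + AsO4^3-
Ksp = [Ag^+]^3[AsO4^3-]
Let s be the molar solubility in this solution. [Ag^+] = 3s, [AsO4^3-] = 0.31 + s ≈ 0.31 (since the AsO4^3- already present dominates).
Ksp ≈ (3s)^3 × 0.31
s = 2.2 x 10^-8 M
Check: s = 2.2 × 10^-8 ≪ 0.31, so the approximation is valid.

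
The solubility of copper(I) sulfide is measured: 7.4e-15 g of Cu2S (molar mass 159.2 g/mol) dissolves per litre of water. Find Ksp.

Ksp = 4.0 x 10^-49

Molar solubility s = (7.4 × 10^-15 g/L) / (159.2 g/mol) = 4.65 x 10^-17 M.
Cu2S(s) ⇌ 2 Cu^+ + S^2-
If s mol/L of Cu2S dissolves, [Cu^+] = 2s and [S^2-] = s.
Ksp = [Cu^+]^2[S^2-]
Substituting: Ksp = (2s)^2s = 4s^3
With s = 4.65 x 10^-17: Ksp = 4.0 × 10^-49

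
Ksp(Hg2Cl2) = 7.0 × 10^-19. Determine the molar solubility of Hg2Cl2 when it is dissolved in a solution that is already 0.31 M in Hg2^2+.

Hg2Cl2(s) <=> Hg2^2+(aq) + 2 Cl^-(aq)
Ksp = [Hg2^2+][Cl^-]^2
Let s = moles of Hg2Cl2 that dissolve per litre. [Hg2^2+] = 0.31 + s ≈ 0.31, [Cl^-] = 2s (common-ion effect: Hg2^2+ is already 0.31 M).
Ksp ≈ 0.31 × (2s)^2
s = 7.5 × 10^-10 M
Check: s = 7.5 × 10^-10 ≪ 0.31, so the approximation is valid.

s = 7.5 × 10^-10 M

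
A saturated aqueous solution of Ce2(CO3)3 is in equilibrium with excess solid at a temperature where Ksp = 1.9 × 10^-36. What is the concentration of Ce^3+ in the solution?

[Ce^3+] ≈ 5.6 x 10^-8 M

Ce2(CO3)3(s) <=> 2 Ce^3+(aq) + 3 CO3^2-(aq)
Ksp = [Ce^3+]^2[CO3^2-]^3
If s mol/L of Ce2(CO3)3 dissolves, [Ce^3+] = 2s and [CO3^2-] = 3s.
Ksp = (2s)^2(3s)^3 = 108s^5
s = (1.9 × 10^-36 / 108)^(1/5) = 2.81 × 10^-8 M
[Ce^3+] = 2s = 5.6 × 10^-8 M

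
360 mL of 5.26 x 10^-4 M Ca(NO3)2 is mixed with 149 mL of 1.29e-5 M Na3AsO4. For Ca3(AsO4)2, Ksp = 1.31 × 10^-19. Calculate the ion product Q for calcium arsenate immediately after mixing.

Total volume = 360 + 149 = 509 mL.
[Ca^2+] = 5.26 × 10^-4 × (360/509) = 3.720 x 10^-4 M
[AsO4^3-] = 1.29 × 10^-5 × (149/509) = 3.776 × 10^-6 M
Ca3(AsO4)2(s) <=> 3 Ca^2+(aq) + 2 AsO4^3-(aq), so Q = [Ca^2+]^3[AsO4^3-]^2
Q = (3.720 × 10^-4)^3(3.776 x 10^-6)^2 = 7.34 x 10^-22
Q < Ksp, so no precipitate of Ca3(AsO4)2 forms.

7.34e-22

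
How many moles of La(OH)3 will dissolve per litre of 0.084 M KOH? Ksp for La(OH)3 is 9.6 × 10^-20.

s ≈ 1.6e-16 M

La(OH)3(s) ⇌ La^3+ + 3 OH^-
Ksp = [La^3+][OH^-]^3
Let s = moles of La(OH)3 that dissolve per litre. [La^3+] = s, [OH^-] = 0.084 + 3s ≈ 0.084 (Ksp is small, so little additional dissolves).
Ksp ≈ s × (0.084)^3
s = 1.6 × 10^-16 M
Check: 3s = 4.9 x 10^-16 ≪ 0.084, so the approximation is valid.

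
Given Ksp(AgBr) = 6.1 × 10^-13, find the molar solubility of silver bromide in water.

AgBr(s) ⇌ Ag^+(aq) + Br^-(aq)
Ksp = [Ag^+][Br^-]
For each mole of AgBr that dissolves: [Ag^+] = s, [Br^-] = s.
Ksp = s^2
s = (6.1 × 10^-13)^(1/2) = 7.8 x 10^-7 M

7.8 × 10^-7 M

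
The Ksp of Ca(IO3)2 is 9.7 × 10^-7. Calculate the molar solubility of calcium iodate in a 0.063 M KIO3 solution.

s ≈ 2.4 × 10^-4 M

Ca(IO3)2(s) ⇌ Ca^2+ + 2 IO3^-
Ksp = [Ca^2+][IO3^-]^2
If s mol/L dissolves here, [Ca^2+] = s, [IO3^-] = 0.063 + 2s ≈ 0.063 (common-ion effect: IO3^- is already 0.063 M).
Ksp ≈ s × (0.063)^2
s = 2.4 × 10^-4 M
Check: 2s = 4.9 × 10^-4 ≪ 0.063, so the approximation is valid.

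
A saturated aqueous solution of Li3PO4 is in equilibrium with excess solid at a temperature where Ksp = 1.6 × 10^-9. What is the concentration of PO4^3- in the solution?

2.8 × 10^-3 M

Li3PO4(s) <=> 3 Li^+ + PO4^3-
Ksp = [Li^+]^3[PO4^3-]
If s mol/L of Li3PO4 dissolves, [Li^+] = 3s and [PO4^3-] = s.
Ksp = (3s)^3s = 27s^4
s^4 = 1.6 × 10^-9 / 27, so s = 2.77 × 10^-3 M
[PO4^3-] = s = 2.8 × 10^-3 M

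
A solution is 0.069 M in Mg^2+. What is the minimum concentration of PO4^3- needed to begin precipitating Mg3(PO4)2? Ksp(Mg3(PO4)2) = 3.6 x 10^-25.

Mg3(PO4)2(s) ⇌ 3 Mg^2+ + 2 PO4^3-
Ksp = [Mg^2+]^3[PO4^3-]^2
Precipitation begins when Q = Ksp. With [Mg^2+] = 0.069 M:
3.6 x 10^-25 = (0.069)^3 × [PO4^3-]^2
[PO4^3-] = (3.6 x 10^-25 / 3.29 × 10^-4)^(1/2) = 3.3 x 10^-11 M

[PO4^3-] = 3.3e-11 M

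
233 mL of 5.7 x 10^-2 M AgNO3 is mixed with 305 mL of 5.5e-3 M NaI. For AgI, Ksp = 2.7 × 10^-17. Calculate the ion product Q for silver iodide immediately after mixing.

7.7 x 10^-5

Total volume = 233 + 305 = 538 mL.
[Ag^+] = 5.7 x 10^-2 × (233/538) = 2.47 × 10^-2 M
[I^-] = 5.5 × 10^-3 × (305/538) = 3.12 × 10^-3 M
AgI(s) ⇌ Ag^+(aq) + I^-(aq), so Q = [Ag^+][I^-]
Q = (2.47 x 10^-2)(3.12 × 10^-3) = 7.7 x 10^-5
Q > Ksp, so AgI will precipitate.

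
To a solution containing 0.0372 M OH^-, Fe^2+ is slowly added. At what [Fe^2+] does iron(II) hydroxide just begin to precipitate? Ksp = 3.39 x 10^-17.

2.45 x 10^-14 M

Fe(OH)2(s) ⇌ Fe^2+(aq) + 2 OH^-(aq)
Ksp = [Fe^2+][OH^-]^2
Precipitation begins when Q = Ksp. With [OH^-] = 0.0372 M:
3.39 x 10^-17 = (0.0372)^2 × [Fe^2+]
[Fe^2+] = (3.39 x 10^-17 / 1.384 x 10^-3) = 2.45 x 10^-14 M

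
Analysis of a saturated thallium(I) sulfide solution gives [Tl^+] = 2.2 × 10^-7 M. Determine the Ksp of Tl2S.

Tl2S(s) ⇌ 2 Tl^+ + S^2-
Stoichiometry gives [S^2-] = (1/2)[Tl^+] = 1.10 × 10^-7 M.
Ksp = [Tl^+]^2[S^2-]
Ksp = (2.2 × 10^-7)^2 × 1.10 × 10^-7 = 5.3 × 10^-21

Ksp = 5.3 x 10^-21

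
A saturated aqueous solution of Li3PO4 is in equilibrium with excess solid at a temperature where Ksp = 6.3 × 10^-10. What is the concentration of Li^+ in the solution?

[Li^+] = 6.6 x 10^-3 M

Li3PO4(s) ⇌ 3 Li^+ + PO4^3-
Ksp = [Li^+]^3[PO4^3-]
For each mole of Li3PO4 that dissolves: [Li^+] = 3s, [PO4^3-] = s.
Ksp = (3s)^3s = 27s^4
s^4 = 6.3 × 10^-10 / 27, so s = 2.20 × 10^-3 M
[Li^+] = 3s = 6.6 x 10^-3 M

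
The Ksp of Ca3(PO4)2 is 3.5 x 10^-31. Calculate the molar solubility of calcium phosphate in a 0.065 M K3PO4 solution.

s ≈ 1.5e-10 M

Ca3(PO4)2(s) <=> 3 Ca^2+(aq) + 2 PO4^3-(aq)
Ksp = [Ca^2+]^3[PO4^3-]^2
If s mol/L dissolves here, [Ca^2+] = 3s, [PO4^3-] = 0.065 + 2s ≈ 0.065 (since PO4^3- from K3PO4 dominates).
Ksp ≈ (3s)^3 × (0.065)^2
s = 1.5 × 10^-10 M
Check: 2s = 2.9 x 10^-10 ≪ 0.065, so the approximation is valid.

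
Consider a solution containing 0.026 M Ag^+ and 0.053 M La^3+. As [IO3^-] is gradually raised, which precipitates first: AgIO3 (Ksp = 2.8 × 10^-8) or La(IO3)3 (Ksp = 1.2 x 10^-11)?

AgIO3

Each salt begins to precipitate when Q = Ksp, i.e. when [IO3^-] reaches its threshold.
For AgIO3: 2.8 × 10^-8 = 0.026 × [IO3^-]  ⇒  [IO3^-] = 1.1 × 10^-6 M.
For La(IO3)3: 1.2 x 10^-11 = 0.053 × [IO3^-]^3  ⇒  [IO3^-] = 6.1 x 10^-4 M.
The salt with the lower threshold [IO3^-] precipitates first: AgIO3.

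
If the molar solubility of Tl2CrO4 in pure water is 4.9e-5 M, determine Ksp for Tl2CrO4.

Tl2CrO4(s) ⇌ 2 Tl^+(aq) + CrO4^2-(aq)
With molar solubility s: [Tl^+] = 2s, [CrO4^2-] = s.
Ksp = [Tl^+]^2[CrO4^2-]
Ksp = (2s)^2s = 4s^3
With s = 4.9 × 10^-5: Ksp = 4.7 x 10^-13

Ksp ≈ 4.7 × 10^-13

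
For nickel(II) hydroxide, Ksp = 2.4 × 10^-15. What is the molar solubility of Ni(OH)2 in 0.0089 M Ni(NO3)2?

s = 2.6 x 10^-7 M

Ni(OH)2(s) ⇌ Ni^2+ + 2 OH^-
Ksp = [Ni^2+][OH^-]^2
Let s = moles of Ni(OH)2 that dissolve per litre. [Ni^2+] = 0.0089 + s ≈ 0.0089, [OH^-] = 2s (since Ni^2+ from Ni(NO3)2 dominates).
Ksp ≈ 0.0089 × (2s)^2
s = 2.6 × 10^-7 M
Check: s = 2.6 × 10^-7 ≪ 0.0089, so the approximation is valid.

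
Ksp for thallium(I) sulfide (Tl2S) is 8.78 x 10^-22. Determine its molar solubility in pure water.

Tl2S(s) ⇌ 2 Tl^+ + S^2-
Ksp = [Tl^+]^2[S^2-]
Let s = molar solubility. Then [Tl^+] = 2s and [S^2-] = s.
Ksp = (2s)^2s = 4s^3
Solving, s = (8.78 x 10^-22/4)^(1/3) = 6.03 x 10^-8 M

s = 6.03 × 10^-8 M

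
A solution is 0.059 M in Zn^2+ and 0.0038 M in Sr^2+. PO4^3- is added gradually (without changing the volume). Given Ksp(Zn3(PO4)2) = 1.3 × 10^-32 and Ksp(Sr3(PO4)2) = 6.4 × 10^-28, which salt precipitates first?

Each salt begins to precipitate when Q = Ksp, i.e. when [PO4^3-] reaches its threshold.
For Zn3(PO4)2: 1.3 × 10^-32 = (0.059)^3 × [PO4^3-]^2  ⇒  [PO4^3-] = 8.0 × 10^-15 M.
For Sr3(PO4)2: 6.4 × 10^-28 = (0.0038)^3 × [PO4^3-]^2  ⇒  [PO4^3-] = 1.1 × 10^-10 M.
The salt with the lower threshold [PO4^3-] precipitates first: Zn3(PO4)2.

Zn3(PO4)2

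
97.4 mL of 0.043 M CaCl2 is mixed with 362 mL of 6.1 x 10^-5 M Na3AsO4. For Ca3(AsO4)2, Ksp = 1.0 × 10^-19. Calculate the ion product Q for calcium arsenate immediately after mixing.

1.8 x 10^-15

Total volume = 97.4 + 362 = 459.4 mL.
[Ca^2+] = 4.3 × 10^-2 × (97.4/459.4) = 9.12 x 10^-3 M
[AsO4^3-] = 6.1 × 10^-5 × (362/459.4) = 4.81 × 10^-5 M
Ca3(AsO4)2(s) ⇌ 3 Ca^2+ + 2 AsO4^3-, so Q = [Ca^2+]^3[AsO4^3-]^2
Q = (9.12 × 10^-3)^3(4.81 × 10^-5)^2 = 1.8 × 10^-15
Q > Ksp, so Ca3(AsO4)2 will precipitate.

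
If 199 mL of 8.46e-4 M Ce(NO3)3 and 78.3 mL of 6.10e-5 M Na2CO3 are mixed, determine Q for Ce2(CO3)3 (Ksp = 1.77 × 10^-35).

1.88e-21

Total volume = 199 + 78.3 = 277.3 mL.
[Ce^3+] = 8.46 × 10^-4 × (199/277.3) = 6.071 x 10^-4 M
[CO3^2-] = 6.10 × 10^-5 × (78.3/277.3) = 1.722 × 10^-5 M
Ce2(CO3)3(s) <=> 2 Ce^3+(aq) + 3 CO3^2-(aq), so Q = [Ce^3+]^2[CO3^2-]^3
Q = (6.071 x 10^-4)^2(1.722 × 10^-5)^3 = 1.88 x 10^-21
Q > Ksp, so Ce2(CO3)3 will precipitate.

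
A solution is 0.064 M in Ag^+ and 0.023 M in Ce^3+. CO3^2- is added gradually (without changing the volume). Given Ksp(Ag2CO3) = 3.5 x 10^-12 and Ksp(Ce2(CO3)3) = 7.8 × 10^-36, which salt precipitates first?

Ce2(CO3)3

Precipitation of each salt starts when its ion product equals its Ksp.
For Ag2CO3: 3.5 x 10^-12 = (0.064)^2 × [CO3^2-]  ⇒  [CO3^2-] = 8.5 × 10^-10 M.
For Ce2(CO3)3: 7.8 × 10^-36 = (0.023)^2 × [CO3^2-]^3  ⇒  [CO3^2-] = 2.5 × 10^-11 M.
The salt with the lower threshold [CO3^2-] precipitates first: Ce2(CO3)3.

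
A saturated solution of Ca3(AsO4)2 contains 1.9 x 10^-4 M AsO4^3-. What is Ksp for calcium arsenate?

Ca3(AsO4)2(s) <=> 3 Ca^2+ + 2 AsO4^3-
Stoichiometry gives [Ca^2+] = (3/2)[AsO4^3-] = 2.85 × 10^-4 M.
Ksp = [Ca^2+]^3[AsO4^3-]^2
Ksp = (2.85 x 10^-4)^3 × (1.9 x 10^-4)^2 = 8.4 × 10^-19

Ksp ≈ 8.4e-19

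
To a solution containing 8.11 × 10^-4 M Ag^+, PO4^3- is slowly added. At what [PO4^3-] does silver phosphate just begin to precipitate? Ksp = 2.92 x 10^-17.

[PO4^3-] ≈ 5.47 × 10^-8 M

Ag3PO4(s) <=> 3 Ag^+ + PO4^3-
Ksp = [Ag^+]^3[PO4^3-]
Precipitation begins when Q = Ksp. With [Ag^+] = 8.11 × 10^-4 M:
2.92 x 10^-17 = (8.11 × 10^-4)^3 × [PO4^3-]
[PO4^3-] = (2.92 x 10^-17 / 5.334 × 10^-10) = 5.47 x 10^-8 M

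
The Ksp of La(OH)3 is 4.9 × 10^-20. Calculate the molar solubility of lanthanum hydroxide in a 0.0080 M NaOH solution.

La(OH)3(s) ⇌ La^3+ + 3 OH^-
Ksp = [La^3+][OH^-]^3
If s mol/L dissolves here, [La^3+] = s, [OH^-] = 0.0080 + 3s ≈ 0.0080 (Ksp is small, so little additional dissolves).
Ksp ≈ s × (0.0080)^3
s = 9.6 × 10^-14 M
Check: 3s = 2.9 × 10^-13 ≪ 0.0080, so the approximation is valid.

9.6 × 10^-14 M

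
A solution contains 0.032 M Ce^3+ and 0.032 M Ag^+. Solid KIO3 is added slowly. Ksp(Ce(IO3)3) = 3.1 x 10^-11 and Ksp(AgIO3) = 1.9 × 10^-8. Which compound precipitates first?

Precipitation of each salt starts when its ion product equals its Ksp.
For Ce(IO3)3: 3.1 x 10^-11 = 0.032 × [IO3^-]^3  ⇒  [IO3^-] = 9.9 × 10^-4 M.
For AgIO3: 1.9 × 10^-8 = 0.032 × [IO3^-]  ⇒  [IO3^-] = 5.9 × 10^-7 M.
The salt with the lower threshold [IO3^-] precipitates first: AgIO3.

AgIO3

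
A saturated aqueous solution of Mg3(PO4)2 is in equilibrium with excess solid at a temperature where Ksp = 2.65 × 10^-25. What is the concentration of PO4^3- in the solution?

Mg3(PO4)2(s) <=> 3 Mg^2+ + 2 PO4^3-
Ksp = [Mg^2+]^3[PO4^3-]^2
For each mole of Mg3(PO4)2 that dissolves: [Mg^2+] = 3s, [PO4^3-] = 2s.
Ksp = (3s)^3(2s)^2 = 108s^5
s^5 = 2.65 × 10^-25 / 108, so s = 4.764 x 10^-6 M
[PO4^3-] = 2s = 9.53 × 10^-6 M

[PO4^3-] = 9.53e-6 M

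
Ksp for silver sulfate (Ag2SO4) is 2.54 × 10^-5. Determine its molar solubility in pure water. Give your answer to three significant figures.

Ag2SO4(s) ⇌ 2 Ag^+ + SO4^2-
Ksp = [Ag^+]^2[SO4^2-]
For each mole of Ag2SO4 that dissolves: [Ag^+] = 2s, [SO4^2-] = s.
So Ksp = (2s)^2 × s = 4s^3
s^3 = 2.54 × 10^-5 / 4, so s = 1.85 × 10^-2 M

s ≈ 0.0185 M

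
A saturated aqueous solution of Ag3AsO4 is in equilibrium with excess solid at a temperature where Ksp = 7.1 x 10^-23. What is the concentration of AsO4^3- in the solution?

Ag3AsO4(s) ⇌ 3 Ag^+(aq) + AsO4^3-(aq)
Ksp = [Ag^+]^3[AsO4^3-]
Let s = molar solubility. Then [Ag^+] = 3s and [AsO4^3-] = s.
Ksp = (3s)^3s = 27s^4
s = (7.1 x 10^-23 / 27)^(1/4) = 1.27 × 10^-6 M
[AsO4^3-] = s = 1.3 × 10^-6 M

[AsO4^3-] = 1.3e-6 M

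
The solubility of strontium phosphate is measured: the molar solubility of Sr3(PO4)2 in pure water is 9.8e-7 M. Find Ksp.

Sr3(PO4)2(s) <=> 3 Sr^2+ + 2 PO4^3-
Let s = molar solubility. Then [Sr^2+] = 3s and [PO4^3-] = 2s.
Ksp = [Sr^2+]^3[PO4^3-]^2
So Ksp = (3s)^3 × (2s)^2 = 108s^5
With s = 9.8 x 10^-7: Ksp = 9.8 × 10^-29

Ksp ≈ 9.8 × 10^-29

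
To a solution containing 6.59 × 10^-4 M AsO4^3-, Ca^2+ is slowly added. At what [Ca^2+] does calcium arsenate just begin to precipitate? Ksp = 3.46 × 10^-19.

[Ca^2+] ≈ 9.27 x 10^-5 M

Ca3(AsO4)2(s) <=> 3 Ca^2+ + 2 AsO4^3-
Ksp = [Ca^2+]^3[AsO4^3-]^2
Precipitation begins when Q = Ksp. With [AsO4^3-] = 6.59 × 10^-4 M:
3.46 × 10^-19 = (6.59 × 10^-4)^2 × [Ca^2+]^3
[Ca^2+] = (3.46 × 10^-19 / 4.343 × 10^-7)^(1/3) = 9.27 × 10^-5 M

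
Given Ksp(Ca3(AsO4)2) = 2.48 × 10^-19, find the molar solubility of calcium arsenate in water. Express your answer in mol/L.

Ca3(AsO4)2(s) <=> 3 Ca^2+ + 2 AsO4^3-
Ksp = [Ca^2+]^3[AsO4^3-]^2
Let s = molar solubility. Then [Ca^2+] = 3s and [AsO4^3-] = 2s.
Ksp = (3s)^3(2s)^2 = 108s^5
Solving, s = (2.48 × 10^-19/108)^(1/5) = 7.45 × 10^-5 M

s ≈ 7.45 × 10^-5 M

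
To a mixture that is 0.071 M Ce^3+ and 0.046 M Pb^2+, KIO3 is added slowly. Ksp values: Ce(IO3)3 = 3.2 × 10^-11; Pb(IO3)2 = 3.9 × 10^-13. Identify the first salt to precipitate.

Pb(IO3)2

Precipitation of each salt starts when its ion product equals its Ksp.
For Ce(IO3)3: 3.2 × 10^-11 = 0.071 × [IO3^-]^3  ⇒  [IO3^-] = 7.7 × 10^-4 M.
For Pb(IO3)2: 3.9 × 10^-13 = 0.046 × [IO3^-]^2  ⇒  [IO3^-] = 2.9 × 10^-6 M.
The salt with the lower threshold [IO3^-] precipitates first: Pb(IO3)2.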